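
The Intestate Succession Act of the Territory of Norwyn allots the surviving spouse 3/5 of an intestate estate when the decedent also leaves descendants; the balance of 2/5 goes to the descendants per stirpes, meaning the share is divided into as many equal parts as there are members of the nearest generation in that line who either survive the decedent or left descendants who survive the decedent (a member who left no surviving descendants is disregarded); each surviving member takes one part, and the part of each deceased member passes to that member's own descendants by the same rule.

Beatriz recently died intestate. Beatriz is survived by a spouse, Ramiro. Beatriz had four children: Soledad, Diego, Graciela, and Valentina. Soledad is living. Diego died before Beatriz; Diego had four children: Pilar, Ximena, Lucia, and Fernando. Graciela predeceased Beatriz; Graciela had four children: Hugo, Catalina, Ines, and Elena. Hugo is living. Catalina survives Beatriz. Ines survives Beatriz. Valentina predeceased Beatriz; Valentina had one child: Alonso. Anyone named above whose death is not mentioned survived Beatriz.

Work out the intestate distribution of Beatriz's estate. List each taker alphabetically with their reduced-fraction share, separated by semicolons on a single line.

Alonso 1/10; Catalina 1/40; Elena 1/40; Fernando 1/40; Hugo 1/40; Ines 1/40; Lucia 1/40; Pilar 1/40; Ramiro 3/5; Soledad 1/10; Ximena 1/40

Ramiro, as surviving spouse, takes 3/5.
The remaining 2/5 passes to Beatriz's descendants per stirpes.
The 2/5 is divided into 4 equal shares of 1/10 among Soledad, Diego, Graciela, Valentina.
Soledad is living and takes 1/10.
Diego predeceased; the 1/10 allotted to Diego's branch passes to Diego's issue by representation.
The 1/10 is divided into 4 equal shares of 1/40 among Pilar, Ximena, Lucia, Fernando.
Pilar is living and takes 1/40.
Ximena is living and takes 1/40.
Lucia is living and takes 1/40.
Fernando is living and takes 1/40.
Graciela predeceased; the 1/10 allotted to Graciela's branch passes to Graciela's issue by representation.
The 1/10 is divided into 4 equal shares of 1/40 among Hugo, Catalina, Ines, Elena.
Hugo is living and takes 1/40.
Catalina is living and takes 1/40.
Ines is living and takes 1/40.
Elena is living and takes 1/40.
Valentina predeceased; the 1/10 allotted to Valentina's branch passes to Valentina's issue by representation.
Alonso is the sole taker at this level and receives the full 1/10.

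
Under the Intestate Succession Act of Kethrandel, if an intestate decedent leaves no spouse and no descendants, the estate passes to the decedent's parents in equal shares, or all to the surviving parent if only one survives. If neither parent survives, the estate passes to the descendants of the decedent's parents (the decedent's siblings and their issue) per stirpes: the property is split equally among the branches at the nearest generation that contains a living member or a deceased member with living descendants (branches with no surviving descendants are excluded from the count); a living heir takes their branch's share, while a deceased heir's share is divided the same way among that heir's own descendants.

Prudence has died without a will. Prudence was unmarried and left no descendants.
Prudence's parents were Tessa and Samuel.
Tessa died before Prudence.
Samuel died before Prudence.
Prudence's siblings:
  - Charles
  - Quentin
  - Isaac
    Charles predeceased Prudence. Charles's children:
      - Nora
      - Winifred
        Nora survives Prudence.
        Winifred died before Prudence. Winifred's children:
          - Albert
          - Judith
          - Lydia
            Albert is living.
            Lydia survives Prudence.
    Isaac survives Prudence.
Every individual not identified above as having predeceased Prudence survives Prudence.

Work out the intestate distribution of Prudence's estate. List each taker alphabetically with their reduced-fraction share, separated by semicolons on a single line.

Albert 1/18; Isaac 1/3; Judith 1/18; Lydia 1/18; Nora 1/6; Quentin 1/3

Neither parent survives and there are no descendants, so the estate passes to Prudence's siblings and their issue per stirpes.
The estate is divided into 3 equal shares of 1/3 among Charles, Quentin, Isaac.
Charles predeceased; the 1/3 allotted to Charles's branch passes to Charles's issue by representation.
The 1/3 is divided into 2 equal shares of 1/6 among Nora, Winifred.
Nora is living and takes 1/6.
Winifred predeceased; the 1/6 allotted to Winifred's branch passes to Winifred's issue by representation.
The 1/6 is divided into 3 equal shares of 1/18 among Albert, Judith, Lydia.
Albert is living and takes 1/18.
Judith is living and takes 1/18.
Lydia is living and takes 1/18.
Quentin is living and takes 1/3.
Isaac is living and takes 1/3.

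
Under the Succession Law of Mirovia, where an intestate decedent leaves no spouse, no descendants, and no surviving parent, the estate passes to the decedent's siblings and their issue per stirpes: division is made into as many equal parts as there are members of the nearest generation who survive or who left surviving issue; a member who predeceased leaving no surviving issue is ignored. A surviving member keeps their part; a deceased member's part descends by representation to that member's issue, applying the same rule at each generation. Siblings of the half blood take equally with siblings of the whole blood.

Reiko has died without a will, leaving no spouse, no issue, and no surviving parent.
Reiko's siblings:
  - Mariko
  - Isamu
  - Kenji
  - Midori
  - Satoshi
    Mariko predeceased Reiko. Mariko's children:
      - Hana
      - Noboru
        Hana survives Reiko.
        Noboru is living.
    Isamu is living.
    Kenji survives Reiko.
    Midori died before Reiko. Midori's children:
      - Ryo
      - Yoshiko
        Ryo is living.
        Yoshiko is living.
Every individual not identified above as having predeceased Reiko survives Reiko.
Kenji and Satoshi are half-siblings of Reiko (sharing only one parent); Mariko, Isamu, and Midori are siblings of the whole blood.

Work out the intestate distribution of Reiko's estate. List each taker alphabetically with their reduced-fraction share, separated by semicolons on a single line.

No spouse, descendants, or parent survives, so the estate passes to Reiko's siblings per stirpes.
Half-blood and whole-blood siblings take equally under the stated rule.
The estate is divided into 5 equal shares of 1/5 among Mariko, Isamu, Kenji, Midori, Satoshi.
Mariko predeceased; the 1/5 allotted to Mariko's branch passes to Mariko's issue by representation.
The 1/5 is divided into 2 equal shares of 1/10 among Hana, Noboru.
Hana is living and takes 1/10.
Noboru is living and takes 1/10.
Isamu is living and takes 1/5.
Kenji is living and takes 1/5.
Midori predeceased; the 1/5 allotted to Midori's branch passes to Midori's issue by representation.
The 1/5 is divided into 2 equal shares of 1/10 among Ryo, Yoshiko.
Ryo is living and takes 1/10.
Yoshiko is living and takes 1/10.
Satoshi is living and takes 1/5.

Hana 1/10; Isamu 1/5; Kenji 1/5; Noboru 1/10; Ryo 1/10; Satoshi 1/5; Yoshiko 1/10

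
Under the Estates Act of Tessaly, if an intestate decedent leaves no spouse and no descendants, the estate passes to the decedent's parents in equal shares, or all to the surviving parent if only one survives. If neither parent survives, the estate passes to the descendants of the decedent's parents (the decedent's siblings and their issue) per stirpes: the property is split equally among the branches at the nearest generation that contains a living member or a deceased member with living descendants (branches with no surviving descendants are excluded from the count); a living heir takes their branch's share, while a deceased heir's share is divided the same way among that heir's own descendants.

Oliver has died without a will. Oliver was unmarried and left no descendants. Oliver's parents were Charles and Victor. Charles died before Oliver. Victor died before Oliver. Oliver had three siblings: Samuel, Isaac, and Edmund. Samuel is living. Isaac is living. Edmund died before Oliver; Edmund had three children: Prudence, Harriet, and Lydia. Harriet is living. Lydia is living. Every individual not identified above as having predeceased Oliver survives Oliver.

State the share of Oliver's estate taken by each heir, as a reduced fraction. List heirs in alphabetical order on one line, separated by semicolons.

Harriet 1/9; Isaac 1/3; Lydia 1/9; Prudence 1/9; Samuel 1/3

Neither parent survives and there are no descendants, so the estate passes to Oliver's siblings and their issue per stirpes.
The estate is divided into 3 equal shares of 1/3 among Samuel, Isaac, Edmund.
Samuel is living and takes 1/3.
Isaac is living and takes 1/3.
Edmund predeceased; the 1/3 allotted to Edmund's branch passes to Edmund's issue by representation.
The 1/3 is divided into 3 equal shares of 1/9 among Prudence, Harriet, Lydia.
Prudence is living and takes 1/9.
Harriet is living and takes 1/9.
Lydia is living and takes 1/9.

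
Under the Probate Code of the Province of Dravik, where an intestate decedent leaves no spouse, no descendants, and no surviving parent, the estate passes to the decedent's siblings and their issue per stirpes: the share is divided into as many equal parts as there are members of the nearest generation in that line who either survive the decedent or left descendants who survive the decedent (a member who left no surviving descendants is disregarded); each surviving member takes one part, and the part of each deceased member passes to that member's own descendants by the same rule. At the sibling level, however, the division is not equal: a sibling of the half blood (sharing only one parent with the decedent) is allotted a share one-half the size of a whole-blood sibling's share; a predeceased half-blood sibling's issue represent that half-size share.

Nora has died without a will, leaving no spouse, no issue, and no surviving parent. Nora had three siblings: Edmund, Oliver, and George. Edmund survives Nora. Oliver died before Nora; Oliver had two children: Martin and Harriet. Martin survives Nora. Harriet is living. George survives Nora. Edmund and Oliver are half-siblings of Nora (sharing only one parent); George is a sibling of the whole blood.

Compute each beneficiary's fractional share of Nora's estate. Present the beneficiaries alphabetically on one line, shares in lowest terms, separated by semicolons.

No spouse, descendants, or parent survives, so the estate passes to Nora's siblings per stirpes.
Half-blood siblings count for one-half the weight of whole-blood siblings at the initial division.
Dividing 1 in proportion to weights (total weight 2): Edmund (weight 1/2) → 1/4; Oliver (weight 1/2) → 1/4; George (weight 1) → 1/2.
Edmund is living and takes 1/4.
Oliver predeceased; the 1/4 allotted to Oliver's branch passes to Oliver's issue by representation.
The 1/4 is divided into 2 equal shares of 1/8 among Martin, Harriet.
Martin is living and takes 1/8.
Harriet is living and takes 1/8.
George is living and takes 1/2.

Edmund 1/4; George 1/2; Harriet 1/8; Martin 1/8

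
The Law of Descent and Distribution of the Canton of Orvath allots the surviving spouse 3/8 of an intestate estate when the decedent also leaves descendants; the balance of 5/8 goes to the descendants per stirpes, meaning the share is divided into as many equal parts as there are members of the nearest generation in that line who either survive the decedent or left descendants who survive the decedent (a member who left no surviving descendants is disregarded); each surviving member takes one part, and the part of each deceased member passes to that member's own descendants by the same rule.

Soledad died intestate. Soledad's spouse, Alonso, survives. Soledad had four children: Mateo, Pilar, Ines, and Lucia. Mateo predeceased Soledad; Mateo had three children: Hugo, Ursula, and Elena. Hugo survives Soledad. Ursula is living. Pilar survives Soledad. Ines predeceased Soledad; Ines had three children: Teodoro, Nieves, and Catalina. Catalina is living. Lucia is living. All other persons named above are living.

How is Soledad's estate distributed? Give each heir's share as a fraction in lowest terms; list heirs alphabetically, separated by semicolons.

Alonso 3/8; Catalina 5/96; Elena 5/96; Hugo 5/96; Lucia 5/32; Nieves 5/96; Pilar 5/32; Teodoro 5/96; Ursula 5/96

Alonso, as surviving spouse, takes 3/8.
The remaining 5/8 passes to Soledad's descendants per stirpes.
The 5/8 is divided into 4 equal shares of 5/32 among Mateo, Pilar, Ines, Lucia.
Mateo predeceased; the 5/32 allotted to Mateo's branch passes to Mateo's issue by representation.
The 5/32 is divided into 3 equal shares of 5/96 among Hugo, Ursula, Elena.
Hugo is living and takes 5/96.
Ursula is living and takes 5/96.
Elena is living and takes 5/96.
Pilar is living and takes 5/32.
Ines predeceased; the 5/32 allotted to Ines's branch passes to Ines's issue by representation.
The 5/32 is divided into 3 equal shares of 5/96 among Teodoro, Nieves, Catalina.
Teodoro is living and takes 5/96.
Nieves is living and takes 5/96.
Catalina is living and takes 5/96.
Lucia is living and takes 5/32.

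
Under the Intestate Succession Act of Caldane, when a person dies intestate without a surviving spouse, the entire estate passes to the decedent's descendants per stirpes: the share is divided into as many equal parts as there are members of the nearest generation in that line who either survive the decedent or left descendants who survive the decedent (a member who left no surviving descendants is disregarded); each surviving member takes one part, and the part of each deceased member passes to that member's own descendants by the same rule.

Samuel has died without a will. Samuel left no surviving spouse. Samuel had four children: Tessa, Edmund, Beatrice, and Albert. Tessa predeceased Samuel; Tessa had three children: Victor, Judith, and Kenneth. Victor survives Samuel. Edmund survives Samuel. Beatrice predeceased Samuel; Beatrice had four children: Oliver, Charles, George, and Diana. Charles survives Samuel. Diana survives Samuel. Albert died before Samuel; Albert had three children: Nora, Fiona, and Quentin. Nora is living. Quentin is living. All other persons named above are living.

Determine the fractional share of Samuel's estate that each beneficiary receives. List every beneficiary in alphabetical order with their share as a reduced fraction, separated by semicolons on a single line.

There is no surviving spouse, so the entire estate passes to Samuel's descendants per stirpes.
The estate is divided into 4 equal shares of 1/4 among Tessa, Edmund, Beatrice, Albert.
Tessa predeceased; the 1/4 allotted to Tessa's branch passes to Tessa's issue by representation.
The 1/4 is divided into 3 equal shares of 1/12 among Victor, Judith, Kenneth.
Victor is living and takes 1/12.
Judith is living and takes 1/12.
Kenneth is living and takes 1/12.
Edmund is living and takes 1/4.
Beatrice predeceased; the 1/4 allotted to Beatrice's branch passes to Beatrice's issue by representation.
The 1/4 is divided into 4 equal shares of 1/16 among Oliver, Charles, George, Diana.
Oliver is living and takes 1/16.
Charles is living and takes 1/16.
George is living and takes 1/16.
Diana is living and takes 1/16.
Albert predeceased; the 1/4 allotted to Albert's branch passes to Albert's issue by representation.
The 1/4 is divided into 3 equal shares of 1/12 among Nora, Fiona, Quentin.
Nora is living and takes 1/12.
Fiona is living and takes 1/12.
Quentin is living and takes 1/12.

Charles 1/16; Diana 1/16; Edmund 1/4; Fiona 1/12; George 1/16; Judith 1/12; Kenneth 1/12; Nora 1/12; Oliver 1/16; Quentin 1/12; Victor 1/12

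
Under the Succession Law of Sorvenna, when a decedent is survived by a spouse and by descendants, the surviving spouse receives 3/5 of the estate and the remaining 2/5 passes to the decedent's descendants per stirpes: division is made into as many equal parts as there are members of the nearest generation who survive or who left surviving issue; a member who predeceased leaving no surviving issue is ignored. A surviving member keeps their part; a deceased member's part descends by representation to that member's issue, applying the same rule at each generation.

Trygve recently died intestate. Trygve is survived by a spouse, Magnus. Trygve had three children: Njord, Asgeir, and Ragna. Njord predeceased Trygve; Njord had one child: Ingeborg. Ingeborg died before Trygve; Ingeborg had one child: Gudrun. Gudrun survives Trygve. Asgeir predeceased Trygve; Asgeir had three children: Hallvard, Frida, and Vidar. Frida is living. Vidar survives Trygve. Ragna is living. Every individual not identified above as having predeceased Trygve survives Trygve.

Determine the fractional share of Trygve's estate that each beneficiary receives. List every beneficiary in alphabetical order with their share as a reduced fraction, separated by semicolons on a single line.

Frida 2/45; Gudrun 2/15; Hallvard 2/45; Magnus 3/5; Ragna 2/15; Vidar 2/45

Magnus, as surviving spouse, takes 3/5.
The remaining 2/5 passes to Trygve's descendants per stirpes.
The 2/5 is divided into 3 equal shares of 2/15 among Njord, Asgeir, Ragna.
Njord predeceased; the 2/15 allotted to Njord's branch passes to Njord's issue by representation.
Ingeborg's line is the sole branch at this level, so the full 2/15 passes to Ingeborg's issue by representation.
Gudrun is the sole taker at this level and receives the full 2/15.
Asgeir predeceased; the 2/15 allotted to Asgeir's branch passes to Asgeir's issue by representation.
The 2/15 is divided into 3 equal shares of 2/45 among Hallvard, Frida, Vidar.
Hallvard is living and takes 2/45.
Frida is living and takes 2/45.
Vidar is living and takes 2/45.
Ragna is living and takes 2/15.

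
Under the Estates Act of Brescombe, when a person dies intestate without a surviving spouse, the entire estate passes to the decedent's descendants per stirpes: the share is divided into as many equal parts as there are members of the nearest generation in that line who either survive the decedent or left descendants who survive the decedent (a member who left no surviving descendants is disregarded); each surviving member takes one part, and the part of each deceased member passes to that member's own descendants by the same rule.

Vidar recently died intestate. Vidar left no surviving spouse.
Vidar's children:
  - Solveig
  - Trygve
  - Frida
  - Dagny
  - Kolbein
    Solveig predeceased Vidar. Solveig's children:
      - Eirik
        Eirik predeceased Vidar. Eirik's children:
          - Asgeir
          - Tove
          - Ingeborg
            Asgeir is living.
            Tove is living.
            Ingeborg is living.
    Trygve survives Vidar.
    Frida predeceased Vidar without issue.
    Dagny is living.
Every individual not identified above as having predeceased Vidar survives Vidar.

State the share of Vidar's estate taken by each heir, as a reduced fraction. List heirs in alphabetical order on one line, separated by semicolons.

Asgeir 1/12; Dagny 1/4; Ingeborg 1/12; Kolbein 1/4; Tove 1/12; Trygve 1/4

There is no surviving spouse, so the entire estate passes to Vidar's descendants per stirpes.
Frida left no surviving issue, so that branch lapses and is disregarded.
The estate is divided into 4 equal shares of 1/4 among Solveig, Trygve, Dagny, Kolbein.
Solveig predeceased; the 1/4 allotted to Solveig's branch passes to Solveig's issue by representation.
Eirik's line is the sole branch at this level, so the full 1/4 passes to Eirik's issue by representation.
The 1/4 is divided into 3 equal shares of 1/12 among Asgeir, Tove, Ingeborg.
Asgeir is living and takes 1/12.
Tove is living and takes 1/12.
Ingeborg is living and takes 1/12.
Trygve is living and takes 1/4.
Dagny is living and takes 1/4.
Kolbein is living and takes 1/4.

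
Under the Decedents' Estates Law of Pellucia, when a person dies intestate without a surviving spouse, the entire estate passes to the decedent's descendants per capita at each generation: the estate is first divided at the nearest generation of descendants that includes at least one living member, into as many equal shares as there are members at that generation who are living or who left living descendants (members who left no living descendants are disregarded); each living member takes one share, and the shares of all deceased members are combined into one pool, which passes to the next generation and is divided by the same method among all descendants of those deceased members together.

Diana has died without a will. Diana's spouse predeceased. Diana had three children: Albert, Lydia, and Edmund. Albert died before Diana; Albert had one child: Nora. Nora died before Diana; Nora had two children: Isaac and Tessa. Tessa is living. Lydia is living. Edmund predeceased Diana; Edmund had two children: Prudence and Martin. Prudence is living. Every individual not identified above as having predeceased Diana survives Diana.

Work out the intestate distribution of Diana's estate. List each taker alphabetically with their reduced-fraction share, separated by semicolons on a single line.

There is no surviving spouse, so the entire estate passes to Diana's descendants per capita at each generation.
At generation 1 (Albert, Lydia, Edmund) there are 3 shares of (1)/3 = 1/3 each.
Living: Lydia — each takes 1/3.
Deceased: Albert and Edmund. Their combined 2/3 is pooled and carried to generation 2.
At generation 2 (Nora, Prudence, Martin) there are 3 shares of (2/3)/3 = 2/9 each.
Living: Prudence and Martin — each takes 2/9.
Deceased: Nora. That 2/9 share is carried to generation 3.
At generation 3 (Isaac, Tessa) there are 2 shares of (2/9)/2 = 1/9 each.
Living: Isaac and Tessa — each takes 1/9.

Isaac 1/9; Lydia 1/3; Martin 2/9; Prudence 2/9; Tessa 1/9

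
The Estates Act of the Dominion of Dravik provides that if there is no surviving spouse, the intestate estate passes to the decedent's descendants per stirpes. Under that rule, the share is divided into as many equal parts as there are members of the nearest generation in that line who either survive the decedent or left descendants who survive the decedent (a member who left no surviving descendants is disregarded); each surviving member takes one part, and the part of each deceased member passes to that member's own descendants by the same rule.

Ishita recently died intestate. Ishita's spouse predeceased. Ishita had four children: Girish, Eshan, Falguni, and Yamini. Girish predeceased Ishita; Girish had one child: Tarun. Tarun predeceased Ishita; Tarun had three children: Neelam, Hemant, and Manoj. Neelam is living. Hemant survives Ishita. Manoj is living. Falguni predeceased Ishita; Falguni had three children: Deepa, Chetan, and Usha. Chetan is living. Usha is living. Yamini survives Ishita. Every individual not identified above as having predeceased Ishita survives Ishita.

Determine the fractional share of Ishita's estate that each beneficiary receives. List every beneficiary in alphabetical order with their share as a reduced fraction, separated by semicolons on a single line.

Chetan 1/12; Deepa 1/12; Eshan 1/4; Hemant 1/12; Manoj 1/12; Neelam 1/12; Usha 1/12; Yamini 1/4

There is no surviving spouse, so the entire estate passes to Ishita's descendants per stirpes.
The estate is divided into 4 equal shares of 1/4 among Girish, Eshan, Falguni, Yamini.
Girish predeceased; the 1/4 allotted to Girish's branch passes to Girish's issue by representation.
Tarun's line is the sole branch at this level, so the full 1/4 passes to Tarun's issue by representation.
The 1/4 is divided into 3 equal shares of 1/12 among Neelam, Hemant, Manoj.
Neelam is living and takes 1/12.
Hemant is living and takes 1/12.
Manoj is living and takes 1/12.
Eshan is living and takes 1/4.
Falguni predeceased; the 1/4 allotted to Falguni's branch passes to Falguni's issue by representation.
The 1/4 is divided into 3 equal shares of 1/12 among Deepa, Chetan, Usha.
Deepa is living and takes 1/12.
Chetan is living and takes 1/12.
Usha is living and takes 1/12.
Yamini is living and takes 1/4.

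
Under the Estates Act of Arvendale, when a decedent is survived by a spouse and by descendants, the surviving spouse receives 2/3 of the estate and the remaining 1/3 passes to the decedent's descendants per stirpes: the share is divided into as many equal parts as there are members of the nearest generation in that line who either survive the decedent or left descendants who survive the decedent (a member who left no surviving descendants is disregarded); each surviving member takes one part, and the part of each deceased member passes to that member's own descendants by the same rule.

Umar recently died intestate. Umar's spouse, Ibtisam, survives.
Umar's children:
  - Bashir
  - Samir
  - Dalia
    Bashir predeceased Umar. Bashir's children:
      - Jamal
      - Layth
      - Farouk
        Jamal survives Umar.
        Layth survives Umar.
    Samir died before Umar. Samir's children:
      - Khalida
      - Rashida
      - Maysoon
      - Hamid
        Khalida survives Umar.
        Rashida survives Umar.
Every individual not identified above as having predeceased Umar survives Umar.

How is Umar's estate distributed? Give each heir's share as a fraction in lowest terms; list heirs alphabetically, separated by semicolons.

Ibtisam, as surviving spouse, takes 2/3.
The remaining 1/3 passes to Umar's descendants per stirpes.
The 1/3 is divided into 3 equal shares of 1/9 among Bashir, Samir, Dalia.
Bashir predeceased; the 1/9 allotted to Bashir's branch passes to Bashir's issue by representation.
The 1/9 is divided into 3 equal shares of 1/27 among Jamal, Layth, Farouk.
Jamal is living and takes 1/27.
Layth is living and takes 1/27.
Farouk is living and takes 1/27.
Samir predeceased; the 1/9 allotted to Samir's branch passes to Samir's issue by representation.
The 1/9 is divided into 4 equal shares of 1/36 among Khalida, Rashida, Maysoon, Hamid.
Khalida is living and takes 1/36.
Rashida is living and takes 1/36.
Maysoon is living and takes 1/36.
Hamid is living and takes 1/36.
Dalia is living and takes 1/9.

Dalia 1/9; Farouk 1/27; Hamid 1/36; Ibtisam 2/3; Jamal 1/27; Khalida 1/36; Layth 1/27; Maysoon 1/36; Rashida 1/36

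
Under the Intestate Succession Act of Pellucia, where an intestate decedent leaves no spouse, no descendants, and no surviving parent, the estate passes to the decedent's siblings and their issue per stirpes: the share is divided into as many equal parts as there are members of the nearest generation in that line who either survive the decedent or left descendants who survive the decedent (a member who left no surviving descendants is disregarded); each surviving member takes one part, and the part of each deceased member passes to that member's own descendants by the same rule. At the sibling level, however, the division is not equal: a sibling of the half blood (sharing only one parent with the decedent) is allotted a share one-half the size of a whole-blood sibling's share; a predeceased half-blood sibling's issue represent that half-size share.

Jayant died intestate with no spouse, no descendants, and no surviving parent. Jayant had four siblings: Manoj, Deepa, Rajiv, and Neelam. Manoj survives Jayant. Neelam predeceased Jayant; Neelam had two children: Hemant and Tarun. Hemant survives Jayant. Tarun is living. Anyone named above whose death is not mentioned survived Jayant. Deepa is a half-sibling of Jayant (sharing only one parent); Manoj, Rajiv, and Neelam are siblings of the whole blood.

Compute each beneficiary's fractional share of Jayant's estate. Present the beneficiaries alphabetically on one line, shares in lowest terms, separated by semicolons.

No spouse, descendants, or parent survives, so the estate passes to Jayant's siblings per stirpes.
Half-blood siblings count for one-half the weight of whole-blood siblings at the initial division.
Dividing 1 in proportion to weights (total weight 7/2): Manoj (weight 1) → 2/7; Deepa (weight 1/2) → 1/7; Rajiv (weight 1) → 2/7; Neelam (weight 1) → 2/7.
Manoj is living and takes 2/7.
Deepa is living and takes 1/7.
Rajiv is living and takes 2/7.
Neelam predeceased; the 2/7 allotted to Neelam's branch passes to Neelam's issue by representation.
The 2/7 is divided into 2 equal shares of 1/7 among Hemant, Tarun.
Hemant is living and takes 1/7.
Tarun is living and takes 1/7.

Deepa 1/7; Hemant 1/7; Manoj 2/7; Rajiv 2/7; Tarun 1/7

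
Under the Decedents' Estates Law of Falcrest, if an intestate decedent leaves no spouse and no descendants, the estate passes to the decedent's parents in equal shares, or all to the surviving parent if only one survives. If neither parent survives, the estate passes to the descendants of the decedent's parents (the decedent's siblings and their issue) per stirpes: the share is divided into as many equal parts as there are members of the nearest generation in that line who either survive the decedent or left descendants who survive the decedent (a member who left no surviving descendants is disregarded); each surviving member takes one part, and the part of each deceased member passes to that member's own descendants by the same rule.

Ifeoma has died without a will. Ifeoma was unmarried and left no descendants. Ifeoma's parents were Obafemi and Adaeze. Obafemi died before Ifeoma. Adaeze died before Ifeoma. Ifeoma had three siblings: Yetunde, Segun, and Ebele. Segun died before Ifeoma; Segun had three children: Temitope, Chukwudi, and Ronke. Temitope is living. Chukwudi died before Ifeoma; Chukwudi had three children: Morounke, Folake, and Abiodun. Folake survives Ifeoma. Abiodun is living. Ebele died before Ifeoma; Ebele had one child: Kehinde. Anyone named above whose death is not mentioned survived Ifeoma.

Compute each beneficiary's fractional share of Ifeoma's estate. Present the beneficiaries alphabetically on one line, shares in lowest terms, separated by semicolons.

Neither parent survives and there are no descendants, so the estate passes to Ifeoma's siblings and their issue per stirpes.
The estate is divided into 3 equal shares of 1/3 among Yetunde, Segun, Ebele.
Yetunde is living and takes 1/3.
Segun predeceased; the 1/3 allotted to Segun's branch passes to Segun's issue by representation.
The 1/3 is divided into 3 equal shares of 1/9 among Temitope, Chukwudi, Ronke.
Temitope is living and takes 1/9.
Chukwudi predeceased; the 1/9 allotted to Chukwudi's branch passes to Chukwudi's issue by representation.
The 1/9 is divided into 3 equal shares of 1/27 among Morounke, Folake, Abiodun.
Morounke is living and takes 1/27.
Folake is living and takes 1/27.
Abiodun is living and takes 1/27.
Ronke is living and takes 1/9.
Ebele predeceased; the 1/3 allotted to Ebele's branch passes to Ebele's issue by representation.
Kehinde is the sole taker at this level and receives the full 1/3.

Abiodun 1/27; Folake 1/27; Kehinde 1/3; Morounke 1/27; Ronke 1/9; Temitope 1/9; Yetunde 1/3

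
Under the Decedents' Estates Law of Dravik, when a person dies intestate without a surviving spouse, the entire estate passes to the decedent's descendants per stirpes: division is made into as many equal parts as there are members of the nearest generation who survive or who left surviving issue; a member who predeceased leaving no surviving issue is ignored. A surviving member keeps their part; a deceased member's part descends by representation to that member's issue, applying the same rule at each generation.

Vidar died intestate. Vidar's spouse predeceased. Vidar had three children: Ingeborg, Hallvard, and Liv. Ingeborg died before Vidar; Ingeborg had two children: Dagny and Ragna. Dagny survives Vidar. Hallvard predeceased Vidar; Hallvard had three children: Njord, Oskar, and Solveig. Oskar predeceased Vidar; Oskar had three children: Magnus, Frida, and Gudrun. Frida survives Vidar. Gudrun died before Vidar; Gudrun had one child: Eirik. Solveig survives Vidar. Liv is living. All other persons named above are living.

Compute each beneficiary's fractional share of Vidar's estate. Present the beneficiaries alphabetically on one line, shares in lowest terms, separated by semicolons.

Dagny 1/6; Eirik 1/27; Frida 1/27; Liv 1/3; Magnus 1/27; Njord 1/9; Ragna 1/6; Solveig 1/9

There is no surviving spouse, so the entire estate passes to Vidar's descendants per stirpes.
The estate is divided into 3 equal shares of 1/3 among Ingeborg, Hallvard, Liv.
Ingeborg predeceased; the 1/3 allotted to Ingeborg's branch passes to Ingeborg's issue by representation.
The 1/3 is divided into 2 equal shares of 1/6 among Dagny, Ragna.
Dagny is living and takes 1/6.
Ragna is living and takes 1/6.
Hallvard predeceased; the 1/3 allotted to Hallvard's branch passes to Hallvard's issue by representation.
The 1/3 is divided into 3 equal shares of 1/9 among Njord, Oskar, Solveig.
Njord is living and takes 1/9.
Oskar predeceased; the 1/9 allotted to Oskar's branch passes to Oskar's issue by representation.
The 1/9 is divided into 3 equal shares of 1/27 among Magnus, Frida, Gudrun.
Magnus is living and takes 1/27.
Frida is living and takes 1/27.
Gudrun predeceased; the 1/27 allotted to Gudrun's branch passes to Gudrun's issue by representation.
Eirik is the sole taker at this level and receives the full 1/27.
Solveig is living and takes 1/9.
Liv is living and takes 1/3.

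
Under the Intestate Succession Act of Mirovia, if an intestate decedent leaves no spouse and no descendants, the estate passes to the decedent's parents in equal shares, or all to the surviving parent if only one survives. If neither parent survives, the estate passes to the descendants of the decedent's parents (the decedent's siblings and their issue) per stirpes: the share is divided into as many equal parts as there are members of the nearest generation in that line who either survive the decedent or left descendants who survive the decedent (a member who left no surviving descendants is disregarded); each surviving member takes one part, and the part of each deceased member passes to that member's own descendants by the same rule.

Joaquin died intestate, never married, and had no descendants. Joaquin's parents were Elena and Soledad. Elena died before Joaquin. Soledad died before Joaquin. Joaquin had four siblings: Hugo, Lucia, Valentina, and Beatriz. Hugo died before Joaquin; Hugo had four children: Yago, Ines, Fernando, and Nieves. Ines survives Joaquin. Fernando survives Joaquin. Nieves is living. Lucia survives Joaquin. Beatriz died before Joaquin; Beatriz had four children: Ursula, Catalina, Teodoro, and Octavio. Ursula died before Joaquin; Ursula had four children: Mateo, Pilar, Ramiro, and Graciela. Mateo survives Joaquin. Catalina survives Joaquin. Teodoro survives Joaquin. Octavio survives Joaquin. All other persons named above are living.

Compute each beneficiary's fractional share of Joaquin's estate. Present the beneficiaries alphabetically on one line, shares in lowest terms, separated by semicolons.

Neither parent survives and there are no descendants, so the estate passes to Joaquin's siblings and their issue per stirpes.
The estate is divided into 4 equal shares of 1/4 among Hugo, Lucia, Valentina, Beatriz.
Hugo predeceased; the 1/4 allotted to Hugo's branch passes to Hugo's issue by representation.
The 1/4 is divided into 4 equal shares of 1/16 among Yago, Ines, Fernando, Nieves.
Yago is living and takes 1/16.
Ines is living and takes 1/16.
Fernando is living and takes 1/16.
Nieves is living and takes 1/16.
Lucia is living and takes 1/4.
Valentina is living and takes 1/4.
Beatriz predeceased; the 1/4 allotted to Beatriz's branch passes to Beatriz's issue by representation.
The 1/4 is divided into 4 equal shares of 1/16 among Ursula, Catalina, Teodoro, Octavio.
Ursula predeceased; the 1/16 allotted to Ursula's branch passes to Ursula's issue by representation.
The 1/16 is divided into 4 equal shares of 1/64 among Mateo, Pilar, Ramiro, Graciela.
Mateo is living and takes 1/64.
Pilar is living and takes 1/64.
Ramiro is living and takes 1/64.
Graciela is living and takes 1/64.
Catalina is living and takes 1/16.
Teodoro is living and takes 1/16.
Octavio is living and takes 1/16.

Catalina 1/16; Fernando 1/16; Graciela 1/64; Ines 1/16; Lucia 1/4; Mateo 1/64; Nieves 1/16; Octavio 1/16; Pilar 1/64; Ramiro 1/64; Teodoro 1/16; Valentina 1/4; Yago 1/16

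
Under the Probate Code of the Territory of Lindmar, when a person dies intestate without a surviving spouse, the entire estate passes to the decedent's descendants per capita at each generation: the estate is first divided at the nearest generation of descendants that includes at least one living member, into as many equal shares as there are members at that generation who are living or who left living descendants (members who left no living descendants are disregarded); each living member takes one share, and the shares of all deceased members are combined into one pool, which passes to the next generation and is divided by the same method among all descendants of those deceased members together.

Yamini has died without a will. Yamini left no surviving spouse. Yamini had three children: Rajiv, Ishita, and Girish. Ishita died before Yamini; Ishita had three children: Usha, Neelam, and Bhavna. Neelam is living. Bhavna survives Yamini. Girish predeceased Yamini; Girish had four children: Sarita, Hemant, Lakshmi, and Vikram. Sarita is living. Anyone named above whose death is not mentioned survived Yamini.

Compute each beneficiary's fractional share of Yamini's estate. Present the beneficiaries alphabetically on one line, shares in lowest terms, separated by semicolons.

Bhavna 2/21; Hemant 2/21; Lakshmi 2/21; Neelam 2/21; Rajiv 1/3; Sarita 2/21; Usha 2/21; Vikram 2/21

There is no surviving spouse, so the entire estate passes to Yamini's descendants per capita at each generation.
At generation 1 (Rajiv, Ishita, Girish) there are 3 shares of (1)/3 = 1/3 each.
Living: Rajiv — each takes 1/3.
Deceased: Ishita and Girish. Their combined 2/3 is pooled and carried to generation 2.
At generation 2 (Usha, Neelam, Bhavna, Sarita, Hemant, Lakshmi, Vikram) there are 7 shares of (2/3)/7 = 2/21 each.
Living: Usha, Neelam, Bhavna, Sarita, Hemant, Lakshmi, and Vikram — each takes 2/21.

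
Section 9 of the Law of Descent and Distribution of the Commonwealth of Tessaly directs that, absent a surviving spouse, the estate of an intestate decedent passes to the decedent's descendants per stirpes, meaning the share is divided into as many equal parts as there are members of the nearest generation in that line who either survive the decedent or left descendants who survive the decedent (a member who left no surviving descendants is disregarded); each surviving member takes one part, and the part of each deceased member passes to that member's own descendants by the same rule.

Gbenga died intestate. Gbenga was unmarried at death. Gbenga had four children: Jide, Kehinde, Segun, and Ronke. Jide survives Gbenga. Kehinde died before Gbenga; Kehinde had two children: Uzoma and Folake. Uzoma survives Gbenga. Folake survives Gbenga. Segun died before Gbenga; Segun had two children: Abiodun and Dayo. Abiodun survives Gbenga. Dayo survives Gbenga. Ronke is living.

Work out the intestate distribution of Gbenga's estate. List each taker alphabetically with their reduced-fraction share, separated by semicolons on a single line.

Abiodun 1/8; Dayo 1/8; Folake 1/8; Jide 1/4; Ronke 1/4; Uzoma 1/8

There is no surviving spouse, so the entire estate passes to Gbenga's descendants per stirpes.
The estate is divided into 4 equal shares of 1/4 among Jide, Kehinde, Segun, Ronke.
Jide is living and takes 1/4.
Kehinde predeceased; the 1/4 allotted to Kehinde's branch passes to Kehinde's issue by representation.
The 1/4 is divided into 2 equal shares of 1/8 among Uzoma, Folake.
Uzoma is living and takes 1/8.
Folake is living and takes 1/8.
Segun predeceased; the 1/4 allotted to Segun's branch passes to Segun's issue by representation.
The 1/4 is divided into 2 equal shares of 1/8 among Abiodun, Dayo.
Abiodun is living and takes 1/8.
Dayo is living and takes 1/8.
Ronke is living and takes 1/4.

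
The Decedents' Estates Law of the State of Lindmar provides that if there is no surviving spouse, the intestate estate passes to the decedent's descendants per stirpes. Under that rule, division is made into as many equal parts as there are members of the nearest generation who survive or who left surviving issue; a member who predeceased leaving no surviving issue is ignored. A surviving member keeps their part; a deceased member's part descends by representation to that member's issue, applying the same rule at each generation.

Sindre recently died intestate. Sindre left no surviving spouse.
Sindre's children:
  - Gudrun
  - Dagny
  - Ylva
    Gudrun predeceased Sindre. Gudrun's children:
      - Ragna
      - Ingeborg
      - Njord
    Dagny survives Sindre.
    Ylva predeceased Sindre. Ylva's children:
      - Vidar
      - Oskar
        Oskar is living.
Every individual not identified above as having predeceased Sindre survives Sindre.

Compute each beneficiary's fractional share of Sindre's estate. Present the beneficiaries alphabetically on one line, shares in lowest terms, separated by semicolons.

There is no surviving spouse, so the entire estate passes to Sindre's descendants per stirpes.
The estate is divided into 3 equal shares of 1/3 among Gudrun, Dagny, Ylva.
Gudrun predeceased; the 1/3 allotted to Gudrun's branch passes to Gudrun's issue by representation.
The 1/3 is divided into 3 equal shares of 1/9 among Ragna, Ingeborg, Njord.
Ragna is living and takes 1/9.
Ingeborg is living and takes 1/9.
Njord is living and takes 1/9.
Dagny is living and takes 1/3.
Ylva predeceased; the 1/3 allotted to Ylva's branch passes to Ylva's issue by representation.
The 1/3 is divided into 2 equal shares of 1/6 among Vidar, Oskar.
Vidar is living and takes 1/6.
Oskar is living and takes 1/6.

Dagny 1/3; Ingeborg 1/9; Njord 1/9; Oskar 1/6; Ragna 1/9; Vidar 1/6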